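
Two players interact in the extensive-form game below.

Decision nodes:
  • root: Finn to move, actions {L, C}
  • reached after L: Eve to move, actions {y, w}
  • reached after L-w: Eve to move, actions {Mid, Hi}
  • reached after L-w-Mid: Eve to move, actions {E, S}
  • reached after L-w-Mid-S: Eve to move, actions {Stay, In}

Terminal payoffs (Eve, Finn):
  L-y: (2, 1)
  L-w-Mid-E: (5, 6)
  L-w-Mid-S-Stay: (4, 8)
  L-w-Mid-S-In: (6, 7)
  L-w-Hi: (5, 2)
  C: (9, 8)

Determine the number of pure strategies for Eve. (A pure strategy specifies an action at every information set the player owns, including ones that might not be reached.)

16

Eve owns the node after L with actions {y, w} — two choices.
Eve owns the node after L-w with actions {Mid, Hi} — two choices.
Eve owns the node after L-w-Mid with actions {E, S} — two choices.
Eve owns the node after L-w-Mid-S with actions {Stay, In} — two choices.
A pure strategy fixes one action at each information set independently, so the count is the product 2 × 2 × 2 × 2 = 16.
(For reference, Finn has 2 pure strategies, giving a 16×2 normal-form matrix.)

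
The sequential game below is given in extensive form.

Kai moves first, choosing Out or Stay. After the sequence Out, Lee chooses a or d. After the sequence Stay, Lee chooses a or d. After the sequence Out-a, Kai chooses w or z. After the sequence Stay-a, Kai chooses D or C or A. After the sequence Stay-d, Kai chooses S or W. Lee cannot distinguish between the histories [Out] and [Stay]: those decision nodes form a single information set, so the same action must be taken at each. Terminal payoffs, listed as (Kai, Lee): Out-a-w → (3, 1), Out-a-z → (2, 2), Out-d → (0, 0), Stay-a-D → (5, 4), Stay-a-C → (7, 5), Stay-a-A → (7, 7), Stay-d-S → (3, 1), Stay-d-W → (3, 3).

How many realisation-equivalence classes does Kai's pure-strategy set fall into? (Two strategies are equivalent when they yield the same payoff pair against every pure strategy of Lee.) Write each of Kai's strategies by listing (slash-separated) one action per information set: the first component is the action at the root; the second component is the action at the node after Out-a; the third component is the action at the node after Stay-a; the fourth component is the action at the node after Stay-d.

8

Kai has 24 pure strategies: Out/w/D/S, Out/w/D/W, Out/w/C/S, Out/w/C/W, Out/w/A/S, Out/w/A/W, Out/z/D/S, Out/z/D/W, Out/z/C/S, Out/z/C/W, Out/z/A/S, Out/z/A/W, Stay/w/D/S, Stay/w/D/W, Stay/w/C/S, Stay/w/C/W, Stay/w/A/S, Stay/w/A/W, Stay/z/D/S, Stay/z/D/W, Stay/z/C/S, Stay/z/C/W, Stay/z/A/S, Stay/z/A/W. Columns: a, d.
{Out/w/D/S, Out/w/D/W, Out/w/C/S, Out/w/C/W, Out/w/A/S, Out/w/A/W} → row (3,1) (0,0)
{Out/z/D/S, Out/z/D/W, Out/z/C/S, Out/z/C/W, Out/z/A/S, Out/z/A/W} → row (2,2) (0,0)
{Stay/w/D/S, Stay/z/D/S} → row (5,4) (3,1)
{Stay/w/D/W, Stay/z/D/W} → row (5,4) (3,3)
{Stay/w/C/S, Stay/z/C/S} → row (7,5) (3,1)
{Stay/w/C/W, Stay/z/C/W} → row (7,5) (3,3)
{Stay/w/A/S, Stay/z/A/S} → row (7,7) (3,1)
{Stay/w/A/W, Stay/z/A/W} → row (7,7) (3,3)
That's 8 distinct rows out of 24 strategies.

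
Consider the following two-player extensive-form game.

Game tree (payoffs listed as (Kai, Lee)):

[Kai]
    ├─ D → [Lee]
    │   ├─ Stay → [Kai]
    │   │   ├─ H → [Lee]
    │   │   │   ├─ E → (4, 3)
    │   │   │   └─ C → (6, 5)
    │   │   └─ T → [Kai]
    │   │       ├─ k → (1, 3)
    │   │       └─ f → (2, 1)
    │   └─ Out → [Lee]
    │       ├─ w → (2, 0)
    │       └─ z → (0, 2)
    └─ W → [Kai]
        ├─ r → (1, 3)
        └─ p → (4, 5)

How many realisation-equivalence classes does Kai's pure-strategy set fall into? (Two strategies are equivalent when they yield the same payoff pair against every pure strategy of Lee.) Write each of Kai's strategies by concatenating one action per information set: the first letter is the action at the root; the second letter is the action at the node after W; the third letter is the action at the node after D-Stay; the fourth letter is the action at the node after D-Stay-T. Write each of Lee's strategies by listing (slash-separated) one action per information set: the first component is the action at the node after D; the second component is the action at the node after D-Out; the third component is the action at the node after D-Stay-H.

5

Kai has 16 pure strategies: DrHk, DrHf, DrTk, DrTf, DpHk, DpHf, DpTk, DpTf, WrHk, WrHf, WrTk, WrTf, WpHk, WpHf, WpTk, WpTf. Columns: Stay/w/E, Stay/w/C, Stay/z/E, Stay/z/C, Out/w/E, Out/w/C, Out/z/E, Out/z/C.
{DrHk, DrHf, DpHk, DpHf} → row (4,3) (6,5) (4,3) (6,5) (2,0) (2,0) (0,2) (0,2)
{DrTk, DpTk} → row (1,3) (1,3) (1,3) (1,3) (2,0) (2,0) (0,2) (0,2)
{DrTf, DpTf} → row (2,1) (2,1) (2,1) (2,1) (2,0) (2,0) (0,2) (0,2)
{WrHk, WrHf, WrTk, WrTf} → row (1,3) (1,3) (1,3) (1,3) (1,3) (1,3) (1,3) (1,3)
{WpHk, WpHf, WpTk, WpTf} → row (4,5) (4,5) (4,5) (4,5) (4,5) (4,5) (4,5) (4,5)
That's 5 distinct rows out of 16 strategies.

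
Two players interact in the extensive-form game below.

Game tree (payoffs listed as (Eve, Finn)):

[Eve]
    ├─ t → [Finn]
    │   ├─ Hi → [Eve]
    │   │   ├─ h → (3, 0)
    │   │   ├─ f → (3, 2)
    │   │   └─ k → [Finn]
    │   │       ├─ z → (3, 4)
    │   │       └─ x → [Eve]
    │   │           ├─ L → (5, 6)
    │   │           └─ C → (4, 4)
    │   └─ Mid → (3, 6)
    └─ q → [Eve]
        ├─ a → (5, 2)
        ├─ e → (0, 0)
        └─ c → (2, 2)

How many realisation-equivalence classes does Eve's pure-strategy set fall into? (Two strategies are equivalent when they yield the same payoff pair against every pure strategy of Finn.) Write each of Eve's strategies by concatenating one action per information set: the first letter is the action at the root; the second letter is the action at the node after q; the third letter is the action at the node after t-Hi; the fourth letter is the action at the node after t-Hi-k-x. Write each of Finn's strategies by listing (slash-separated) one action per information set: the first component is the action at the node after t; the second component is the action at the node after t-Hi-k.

Eve has 36 pure strategies: tahL, tahC, tafL, tafC, takL, takC, tehL, tehC, tefL, tefC, tekL, tekC, tchL, tchC, tcfL, tcfC, tckL, tckC, qahL, qahC, qafL, qafC, qakL, qakC, qehL, qehC, qefL, qefC, qekL, qekC, qchL, qchC, qcfL, qcfC, qckL, qckC. Columns: Hi/z, Hi/x, Mid/z, Mid/x.
{tahL, tahC, tehL, tehC, tchL, tchC} → row (3,0) (3,0) (3,6) (3,6)
{tafL, tafC, tefL, tefC, tcfL, tcfC} → row (3,2) (3,2) (3,6) (3,6)
{takL, tekL, tckL} → row (3,4) (5,6) (3,6) (3,6)
{takC, tekC, tckC} → row (3,4) (4,4) (3,6) (3,6)
{qahL, qahC, qafL, qafC, qakL, qakC} → row (5,2) (5,2) (5,2) (5,2)
{qehL, qehC, qefL, qefC, qekL, qekC} → row (0,0) (0,0) (0,0) (0,0)
{qchL, qchC, qcfL, qcfC, qckL, qckC} → row (2,2) (2,2) (2,2) (2,2)
That's 7 distinct rows out of 36 strategies.

7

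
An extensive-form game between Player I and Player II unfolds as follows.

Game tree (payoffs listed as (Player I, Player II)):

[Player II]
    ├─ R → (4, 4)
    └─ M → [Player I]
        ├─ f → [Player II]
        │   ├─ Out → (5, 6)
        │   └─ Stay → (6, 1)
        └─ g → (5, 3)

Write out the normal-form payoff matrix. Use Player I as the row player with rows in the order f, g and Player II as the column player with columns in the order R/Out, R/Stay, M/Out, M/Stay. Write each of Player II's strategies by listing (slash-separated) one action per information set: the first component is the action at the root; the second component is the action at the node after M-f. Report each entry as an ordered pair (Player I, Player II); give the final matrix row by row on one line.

        R/Out   R/Stay    M/Out   M/Stay
   f    (4,4)    (4,4)    (5,6)    (6,1)
   g    (4,4)    (4,4)    (5,3)    (5,3)

f: (4,4) (4,4) (5,6) (6,1) | g: (4,4) (4,4) (5,3) (5,3)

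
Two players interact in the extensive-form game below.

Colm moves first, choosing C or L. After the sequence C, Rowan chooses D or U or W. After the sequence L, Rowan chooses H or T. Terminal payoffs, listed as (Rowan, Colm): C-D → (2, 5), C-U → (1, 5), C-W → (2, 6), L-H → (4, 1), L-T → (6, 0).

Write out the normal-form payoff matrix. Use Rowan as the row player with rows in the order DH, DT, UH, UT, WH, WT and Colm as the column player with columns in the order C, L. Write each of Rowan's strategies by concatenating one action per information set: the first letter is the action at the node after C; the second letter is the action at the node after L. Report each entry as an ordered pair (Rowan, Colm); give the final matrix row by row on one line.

DH: (2,5) (4,1) | DT: (2,5) (6,0) | UH: (1,5) (4,1) | UT: (1,5) (6,0) | WH: (2,6) (4,1) | WT: (2,6) (6,0)

Row DH: C→(2,5), L→(4,1)
Row DT: C→(2,5), L→(6,0)
Row UH: C→(1,5), L→(4,1)
Row UT: C→(1,5), L→(6,0)
Row WH: C→(2,6), L→(4,1)
Row WT: C→(2,6), L→(6,0)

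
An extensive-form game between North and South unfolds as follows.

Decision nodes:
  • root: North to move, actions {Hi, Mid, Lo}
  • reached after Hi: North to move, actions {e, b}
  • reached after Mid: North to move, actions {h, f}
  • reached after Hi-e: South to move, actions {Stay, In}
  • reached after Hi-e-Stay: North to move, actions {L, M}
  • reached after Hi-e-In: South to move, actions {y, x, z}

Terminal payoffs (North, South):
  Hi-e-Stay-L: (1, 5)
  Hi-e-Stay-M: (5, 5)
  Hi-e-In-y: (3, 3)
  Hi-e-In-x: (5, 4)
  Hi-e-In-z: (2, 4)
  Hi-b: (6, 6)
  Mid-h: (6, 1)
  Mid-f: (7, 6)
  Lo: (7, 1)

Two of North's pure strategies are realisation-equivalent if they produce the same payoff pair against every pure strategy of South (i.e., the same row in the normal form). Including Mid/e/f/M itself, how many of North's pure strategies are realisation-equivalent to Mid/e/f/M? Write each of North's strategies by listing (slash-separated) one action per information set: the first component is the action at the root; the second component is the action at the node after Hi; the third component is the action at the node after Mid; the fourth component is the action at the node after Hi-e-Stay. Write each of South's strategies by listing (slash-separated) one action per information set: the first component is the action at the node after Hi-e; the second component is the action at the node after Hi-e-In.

Row for Mid/e/f/M (columns Stay/y, Stay/x, Stay/z, In/y, In/x, In/z): (7,6) (7,6) (7,6) (7,6) (7,6) (7,6).
Under Mid/e/f/M, North's choice at the node after Hi and at the node after Hi-e-Stay can never be reached regardless of what South does, so varying those choices leaves every outcome unchanged.
Holding the reachable choices fixed and varying the unreachable ones freely already gives 2 × 2 = 4 equivalent strategies.
No other strategy reproduces this row, so those 4 are the full class: Mid/e/f/L, Mid/e/f/M, Mid/b/f/L, Mid/b/f/M.

4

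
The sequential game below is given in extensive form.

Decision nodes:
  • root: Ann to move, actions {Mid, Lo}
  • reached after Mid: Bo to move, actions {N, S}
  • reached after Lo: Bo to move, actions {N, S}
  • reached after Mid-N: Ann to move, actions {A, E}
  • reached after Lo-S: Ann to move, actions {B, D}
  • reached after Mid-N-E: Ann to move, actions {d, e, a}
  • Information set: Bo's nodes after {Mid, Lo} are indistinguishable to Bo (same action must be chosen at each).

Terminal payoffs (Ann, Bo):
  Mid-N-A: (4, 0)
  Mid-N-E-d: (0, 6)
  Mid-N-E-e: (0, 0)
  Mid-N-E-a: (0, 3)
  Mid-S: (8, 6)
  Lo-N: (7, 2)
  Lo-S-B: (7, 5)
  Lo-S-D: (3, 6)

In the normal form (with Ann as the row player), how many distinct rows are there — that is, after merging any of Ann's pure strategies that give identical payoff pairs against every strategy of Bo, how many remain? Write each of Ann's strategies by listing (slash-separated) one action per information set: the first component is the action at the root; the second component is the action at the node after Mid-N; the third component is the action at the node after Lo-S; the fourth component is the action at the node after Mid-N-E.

6

Ann has 24 pure strategies: Mid/A/B/d, Mid/A/B/e, Mid/A/B/a, Mid/A/D/d, Mid/A/D/e, Mid/A/D/a, Mid/E/B/d, Mid/E/B/e, Mid/E/B/a, Mid/E/D/d, Mid/E/D/e, Mid/E/D/a, Lo/A/B/d, Lo/A/B/e, Lo/A/B/a, Lo/A/D/d, Lo/A/D/e, Lo/A/D/a, Lo/E/B/d, Lo/E/B/e, Lo/E/B/a, Lo/E/D/d, Lo/E/D/e, Lo/E/D/a. Columns: N, S.
{Mid/A/B/d, Mid/A/B/e, Mid/A/B/a, Mid/A/D/d, Mid/A/D/e, Mid/A/D/a} → row (4,0) (8,6)
{Mid/E/B/d, Mid/E/D/d} → row (0,6) (8,6)
{Mid/E/B/e, Mid/E/D/e} → row (0,0) (8,6)
{Mid/E/B/a, Mid/E/D/a} → row (0,3) (8,6)
{Lo/A/B/d, Lo/A/B/e, Lo/A/B/a, Lo/E/B/d, Lo/E/B/e, Lo/E/B/a} → row (7,2) (7,5)
{Lo/A/D/d, Lo/A/D/e, Lo/A/D/a, Lo/E/D/d, Lo/E/D/e, Lo/E/D/a} → row (7,2) (3,6)
That's 6 distinct rows out of 24 strategies.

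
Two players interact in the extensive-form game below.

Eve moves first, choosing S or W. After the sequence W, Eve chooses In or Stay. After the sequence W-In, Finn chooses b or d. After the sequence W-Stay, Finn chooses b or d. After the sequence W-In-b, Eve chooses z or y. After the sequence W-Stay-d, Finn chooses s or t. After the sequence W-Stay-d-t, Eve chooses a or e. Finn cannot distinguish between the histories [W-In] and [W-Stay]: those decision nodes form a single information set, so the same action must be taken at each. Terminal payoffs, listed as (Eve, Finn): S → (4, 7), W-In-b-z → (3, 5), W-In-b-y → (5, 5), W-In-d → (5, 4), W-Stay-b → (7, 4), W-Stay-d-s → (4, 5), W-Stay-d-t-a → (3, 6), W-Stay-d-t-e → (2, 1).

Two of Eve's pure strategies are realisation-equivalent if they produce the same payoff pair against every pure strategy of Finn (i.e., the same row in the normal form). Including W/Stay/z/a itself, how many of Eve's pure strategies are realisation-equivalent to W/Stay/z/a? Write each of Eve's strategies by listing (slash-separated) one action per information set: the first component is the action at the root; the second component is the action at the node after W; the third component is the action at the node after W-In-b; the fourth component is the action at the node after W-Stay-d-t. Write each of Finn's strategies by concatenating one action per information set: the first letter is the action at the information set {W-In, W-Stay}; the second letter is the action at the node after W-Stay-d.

Row for W/Stay/z/a (columns bs, bt, ds, dt): (7,4) (7,4) (4,5) (3,6).
Under W/Stay/z/a, Eve's choice at the node after W-In-b can never be reached regardless of what Finn does, so varying those choices leaves every outcome unchanged.
Holding the reachable choices fixed and varying the unreachable one freely already gives 2 equivalent strategies.
No other strategy reproduces this row, so those 2 are the full class: W/Stay/z/a, W/Stay/y/a.

2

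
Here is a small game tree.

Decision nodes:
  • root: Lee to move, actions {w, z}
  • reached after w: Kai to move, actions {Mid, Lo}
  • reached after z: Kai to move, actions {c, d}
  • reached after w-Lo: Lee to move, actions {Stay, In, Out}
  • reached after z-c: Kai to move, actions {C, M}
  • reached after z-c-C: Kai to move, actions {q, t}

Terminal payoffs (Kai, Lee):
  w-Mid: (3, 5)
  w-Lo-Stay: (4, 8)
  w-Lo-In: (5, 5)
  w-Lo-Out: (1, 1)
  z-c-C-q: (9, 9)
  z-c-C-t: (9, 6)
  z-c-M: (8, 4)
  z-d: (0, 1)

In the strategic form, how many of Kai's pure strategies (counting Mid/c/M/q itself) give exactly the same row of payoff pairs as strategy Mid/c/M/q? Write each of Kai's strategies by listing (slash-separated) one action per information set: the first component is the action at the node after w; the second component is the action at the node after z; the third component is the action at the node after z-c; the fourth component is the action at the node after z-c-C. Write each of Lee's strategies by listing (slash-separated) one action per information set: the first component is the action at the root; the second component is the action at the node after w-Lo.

2

Row for Mid/c/M/q (columns w/Stay, w/In, w/Out, z/Stay, z/In, z/Out): (3,5) (3,5) (3,5) (8,4) (8,4) (8,4).
Under Mid/c/M/q, Kai's choice at the node after z-c-C can never be reached regardless of what Lee does, so varying those choices leaves every outcome unchanged.
Holding the reachable choices fixed and varying the unreachable one freely already gives 2 equivalent strategies.
No other strategy reproduces this row, so those 2 are the full class: Mid/c/M/q, Mid/c/M/t.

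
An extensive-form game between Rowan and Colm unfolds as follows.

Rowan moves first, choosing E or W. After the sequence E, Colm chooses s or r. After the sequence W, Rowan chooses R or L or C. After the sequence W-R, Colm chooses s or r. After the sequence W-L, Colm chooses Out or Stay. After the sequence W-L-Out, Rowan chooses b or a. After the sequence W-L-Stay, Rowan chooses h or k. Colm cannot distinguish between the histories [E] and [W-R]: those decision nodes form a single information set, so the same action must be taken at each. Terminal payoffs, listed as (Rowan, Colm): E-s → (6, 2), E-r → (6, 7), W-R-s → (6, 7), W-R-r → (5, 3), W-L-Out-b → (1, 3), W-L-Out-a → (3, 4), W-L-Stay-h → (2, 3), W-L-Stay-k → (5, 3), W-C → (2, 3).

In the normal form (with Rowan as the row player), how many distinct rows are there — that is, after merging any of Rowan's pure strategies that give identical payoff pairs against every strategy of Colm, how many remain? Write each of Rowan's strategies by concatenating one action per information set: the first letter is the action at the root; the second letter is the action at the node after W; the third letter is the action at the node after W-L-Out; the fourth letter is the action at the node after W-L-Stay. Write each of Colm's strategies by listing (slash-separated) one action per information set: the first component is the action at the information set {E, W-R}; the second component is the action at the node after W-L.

Rowan has 24 pure strategies: ERbh, ERbk, ERah, ERak, ELbh, ELbk, ELah, ELak, ECbh, ECbk, ECah, ECak, WRbh, WRbk, WRah, WRak, WLbh, WLbk, WLah, WLak, WCbh, WCbk, WCah, WCak. Columns: s/Out, s/Stay, r/Out, r/Stay.
{ERbh, ERbk, ERah, ERak, ELbh, ELbk, ELah, ELak, ECbh, ECbk, ECah, ECak} → row (6,2) (6,2) (6,7) (6,7)
{WRbh, WRbk, WRah, WRak} → row (6,7) (6,7) (5,3) (5,3)
{WLbh} → row (1,3) (2,3) (1,3) (2,3)
{WLbk} → row (1,3) (5,3) (1,3) (5,3)
{WLah} → row (3,4) (2,3) (3,4) (2,3)
{WLak} → row (3,4) (5,3) (3,4) (5,3)
{WCbh, WCbk, WCah, WCak} → row (2,3) (2,3) (2,3) (2,3)
That's 7 distinct rows out of 24 strategies.

7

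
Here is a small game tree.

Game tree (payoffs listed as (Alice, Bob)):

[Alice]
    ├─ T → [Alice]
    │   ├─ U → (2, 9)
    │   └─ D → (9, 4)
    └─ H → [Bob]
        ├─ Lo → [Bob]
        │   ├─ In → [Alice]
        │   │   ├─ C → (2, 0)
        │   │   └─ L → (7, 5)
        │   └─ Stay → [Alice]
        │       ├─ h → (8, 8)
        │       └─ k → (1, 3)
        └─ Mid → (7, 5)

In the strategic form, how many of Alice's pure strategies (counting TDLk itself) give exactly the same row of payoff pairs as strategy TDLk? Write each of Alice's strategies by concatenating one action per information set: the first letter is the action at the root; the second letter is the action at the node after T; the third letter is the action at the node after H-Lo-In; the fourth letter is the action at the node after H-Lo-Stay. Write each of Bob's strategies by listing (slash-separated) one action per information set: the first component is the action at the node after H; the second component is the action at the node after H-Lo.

4

Row for TDLk (columns Lo/In, Lo/Stay, Mid/In, Mid/Stay): (9,4) (9,4) (9,4) (9,4).
Under TDLk, Alice's choice at the node after H-Lo-In and at the node after H-Lo-Stay can never be reached regardless of what Bob does, so varying those choices leaves every outcome unchanged.
Holding the reachable choices fixed and varying the unreachable ones freely already gives 2 × 2 = 4 equivalent strategies.
No other strategy reproduces this row, so those 4 are the full class: TDCh, TDCk, TDLh, TDLk.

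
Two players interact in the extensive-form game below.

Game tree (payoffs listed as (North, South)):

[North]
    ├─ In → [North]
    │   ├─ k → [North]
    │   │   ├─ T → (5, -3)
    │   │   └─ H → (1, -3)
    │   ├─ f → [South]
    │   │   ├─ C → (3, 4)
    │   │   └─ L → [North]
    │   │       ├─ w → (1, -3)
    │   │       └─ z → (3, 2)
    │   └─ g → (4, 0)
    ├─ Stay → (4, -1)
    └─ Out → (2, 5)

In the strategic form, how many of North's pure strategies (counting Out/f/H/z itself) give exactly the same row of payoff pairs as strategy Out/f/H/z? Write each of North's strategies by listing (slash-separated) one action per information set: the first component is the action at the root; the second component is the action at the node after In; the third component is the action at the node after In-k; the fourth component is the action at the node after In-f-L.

Row for Out/f/H/z (columns C, L): (2,5) (2,5).
Under Out/f/H/z, North's choice at the node after In and at the node after In-k and at the node after In-f-L can never be reached regardless of what South does, so varying those choices leaves every outcome unchanged.
Holding the reachable choices fixed and varying the unreachable ones freely already gives 3 × 2 × 2 = 12 equivalent strategies.
No other strategy reproduces this row, so those 12 are the full class: Out/k/T/w, Out/k/T/z, Out/k/H/w, Out/k/H/z, Out/f/T/w, Out/f/T/z, Out/f/H/w, Out/f/H/z, Out/g/T/w, Out/g/T/z, Out/g/H/w, Out/g/H/z.

12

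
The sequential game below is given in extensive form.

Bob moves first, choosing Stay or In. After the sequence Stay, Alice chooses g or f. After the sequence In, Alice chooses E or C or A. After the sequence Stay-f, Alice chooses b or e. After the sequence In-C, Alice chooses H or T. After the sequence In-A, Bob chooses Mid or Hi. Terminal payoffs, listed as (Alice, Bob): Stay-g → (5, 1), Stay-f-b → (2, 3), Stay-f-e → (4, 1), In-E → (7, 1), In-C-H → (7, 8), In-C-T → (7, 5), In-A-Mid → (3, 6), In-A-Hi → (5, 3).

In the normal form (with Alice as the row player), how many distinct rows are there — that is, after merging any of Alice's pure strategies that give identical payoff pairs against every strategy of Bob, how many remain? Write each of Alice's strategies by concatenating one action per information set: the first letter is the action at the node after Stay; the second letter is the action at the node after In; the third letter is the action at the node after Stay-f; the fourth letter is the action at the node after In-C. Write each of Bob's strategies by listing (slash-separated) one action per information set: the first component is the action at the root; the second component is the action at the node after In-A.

Alice has 24 pure strategies: gEbH, gEbT, gEeH, gEeT, gCbH, gCbT, gCeH, gCeT, gAbH, gAbT, gAeH, gAeT, fEbH, fEbT, fEeH, fEeT, fCbH, fCbT, fCeH, fCeT, fAbH, fAbT, fAeH, fAeT. Columns: Stay/Mid, Stay/Hi, In/Mid, In/Hi.
{gEbH, gEbT, gEeH, gEeT} → row (5,1) (5,1) (7,1) (7,1)
{gCbH, gCeH} → row (5,1) (5,1) (7,8) (7,8)
{gCbT, gCeT} → row (5,1) (5,1) (7,5) (7,5)
{gAbH, gAbT, gAeH, gAeT} → row (5,1) (5,1) (3,6) (5,3)
{fEbH, fEbT} → row (2,3) (2,3) (7,1) (7,1)
{fEeH, fEeT} → row (4,1) (4,1) (7,1) (7,1)
{fCbH} → row (2,3) (2,3) (7,8) (7,8)
{fCbT} → row (2,3) (2,3) (7,5) (7,5)
{fCeH} → row (4,1) (4,1) (7,8) (7,8)
{fCeT} → row (4,1) (4,1) (7,5) (7,5)
{fAbH, fAbT} → row (2,3) (2,3) (3,6) (5,3)
{fAeH, fAeT} → row (4,1) (4,1) (3,6) (5,3)
That's 12 distinct rows out of 24 strategies.

12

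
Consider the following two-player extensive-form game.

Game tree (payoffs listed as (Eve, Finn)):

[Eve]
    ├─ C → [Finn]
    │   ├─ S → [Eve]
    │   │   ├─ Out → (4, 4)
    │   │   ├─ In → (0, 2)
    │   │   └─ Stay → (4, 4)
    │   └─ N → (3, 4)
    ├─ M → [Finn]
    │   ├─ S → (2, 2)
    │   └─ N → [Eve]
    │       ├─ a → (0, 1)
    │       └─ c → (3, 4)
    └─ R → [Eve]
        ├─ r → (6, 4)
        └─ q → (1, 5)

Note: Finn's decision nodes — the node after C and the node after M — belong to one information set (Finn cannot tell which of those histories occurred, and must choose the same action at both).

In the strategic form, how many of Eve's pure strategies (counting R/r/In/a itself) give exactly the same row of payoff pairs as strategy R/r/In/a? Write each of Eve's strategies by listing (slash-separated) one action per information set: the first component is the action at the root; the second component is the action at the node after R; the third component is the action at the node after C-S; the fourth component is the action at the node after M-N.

6

Row for R/r/In/a (columns S, N): (6,4) (6,4).
Under R/r/In/a, Eve's choice at the node after C-S and at the node after M-N can never be reached regardless of what Finn does, so varying those choices leaves every outcome unchanged.
Holding the reachable choices fixed and varying the unreachable ones freely already gives 3 × 2 = 6 equivalent strategies.
No other strategy reproduces this row, so those 6 are the full class: R/r/Out/a, R/r/Out/c, R/r/In/a, R/r/In/c, R/r/Stay/a, R/r/Stay/c.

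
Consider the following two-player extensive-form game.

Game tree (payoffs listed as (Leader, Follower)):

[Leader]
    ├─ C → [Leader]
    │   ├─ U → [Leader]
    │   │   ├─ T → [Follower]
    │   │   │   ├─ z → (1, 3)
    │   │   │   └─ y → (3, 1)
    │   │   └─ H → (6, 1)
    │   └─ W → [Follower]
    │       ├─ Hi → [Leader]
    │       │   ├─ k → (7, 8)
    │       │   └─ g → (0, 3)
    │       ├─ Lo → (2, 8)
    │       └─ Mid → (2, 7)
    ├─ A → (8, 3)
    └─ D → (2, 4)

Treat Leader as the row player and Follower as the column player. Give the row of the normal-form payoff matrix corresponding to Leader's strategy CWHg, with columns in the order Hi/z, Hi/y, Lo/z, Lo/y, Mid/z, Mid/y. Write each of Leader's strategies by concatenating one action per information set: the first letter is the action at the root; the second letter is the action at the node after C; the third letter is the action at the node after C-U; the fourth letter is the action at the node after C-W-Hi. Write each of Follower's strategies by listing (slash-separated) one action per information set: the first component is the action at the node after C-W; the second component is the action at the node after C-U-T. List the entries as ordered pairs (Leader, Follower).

(0,3) (0,3) (2,8) (2,8) (2,7) (2,7)

vs Hi/z: Leader plays C → Leader plays W at [C] → Follower plays Hi at [C-W] → Leader plays g at [C-W-Hi] → (0, 3)
vs Hi/y: Leader plays C → Leader plays W at [C] → Follower plays Hi at [C-W] → Leader plays g at [C-W-Hi] → (0, 3)
vs Lo/z: Leader plays C → Leader plays W at [C] → Follower plays Lo at [C-W] → (2, 8)
vs Lo/y: Leader plays C → Leader plays W at [C] → Follower plays Lo at [C-W] → (2, 8)
vs Mid/z: Leader plays C → Leader plays W at [C] → Follower plays Mid at [C-W] → (2, 7)
vs Mid/y: Leader plays C → Leader plays W at [C] → Follower plays Mid at [C-W] → (2, 7)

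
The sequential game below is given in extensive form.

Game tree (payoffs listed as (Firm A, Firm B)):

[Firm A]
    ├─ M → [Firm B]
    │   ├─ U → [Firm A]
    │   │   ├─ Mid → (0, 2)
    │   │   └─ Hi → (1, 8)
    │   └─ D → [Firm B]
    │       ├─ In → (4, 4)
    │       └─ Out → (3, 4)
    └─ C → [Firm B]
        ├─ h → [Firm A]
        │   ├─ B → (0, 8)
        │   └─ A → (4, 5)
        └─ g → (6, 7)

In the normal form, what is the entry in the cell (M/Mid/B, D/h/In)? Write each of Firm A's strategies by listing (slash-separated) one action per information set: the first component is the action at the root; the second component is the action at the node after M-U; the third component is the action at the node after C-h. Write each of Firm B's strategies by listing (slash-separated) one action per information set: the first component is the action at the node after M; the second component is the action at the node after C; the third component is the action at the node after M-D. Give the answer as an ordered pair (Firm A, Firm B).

(4, 4)

Trace the play path from the root:
  Firm A plays M
  Firm B plays D at [M]
  Firm B plays In at [M-D]
→ terminal payoff (4, 4).
(Firm A's choice at the node after M-U is never reached on this path, so it doesn't affect the outcome.)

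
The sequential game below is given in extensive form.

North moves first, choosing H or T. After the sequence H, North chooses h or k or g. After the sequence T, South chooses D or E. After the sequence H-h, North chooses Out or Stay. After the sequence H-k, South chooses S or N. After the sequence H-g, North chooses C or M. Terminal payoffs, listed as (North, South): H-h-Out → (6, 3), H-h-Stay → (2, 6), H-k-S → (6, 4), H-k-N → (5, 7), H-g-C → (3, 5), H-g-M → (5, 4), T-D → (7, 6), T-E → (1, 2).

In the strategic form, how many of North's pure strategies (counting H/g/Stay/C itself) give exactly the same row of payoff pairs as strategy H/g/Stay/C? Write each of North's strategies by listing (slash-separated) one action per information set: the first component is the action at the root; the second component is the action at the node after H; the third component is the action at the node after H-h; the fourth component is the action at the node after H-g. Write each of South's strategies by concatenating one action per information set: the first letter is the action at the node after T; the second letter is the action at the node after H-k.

2

Row for H/g/Stay/C (columns DS, DN, ES, EN): (3,5) (3,5) (3,5) (3,5).
Under H/g/Stay/C, North's choice at the node after H-h can never be reached regardless of what South does, so varying those choices leaves every outcome unchanged.
Holding the reachable choices fixed and varying the unreachable one freely already gives 2 equivalent strategies.
No other strategy reproduces this row, so those 2 are the full class: H/g/Out/C, H/g/Stay/C.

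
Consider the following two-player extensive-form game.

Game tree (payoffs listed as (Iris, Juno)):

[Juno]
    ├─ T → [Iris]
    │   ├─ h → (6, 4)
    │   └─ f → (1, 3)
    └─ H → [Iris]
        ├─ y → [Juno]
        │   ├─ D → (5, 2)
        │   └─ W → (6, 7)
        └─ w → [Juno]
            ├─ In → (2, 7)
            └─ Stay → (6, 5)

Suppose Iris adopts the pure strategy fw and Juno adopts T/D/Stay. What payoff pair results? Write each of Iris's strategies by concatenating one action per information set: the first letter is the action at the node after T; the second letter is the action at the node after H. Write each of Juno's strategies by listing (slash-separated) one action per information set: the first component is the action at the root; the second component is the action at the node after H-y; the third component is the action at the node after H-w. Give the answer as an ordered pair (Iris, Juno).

Trace the play path from the root:
  Juno plays T
  Iris plays f at [T]
→ terminal payoff (1, 3).
(Iris's choice at the node after H is never reached on this path, so it doesn't affect the outcome.)

(1, 3)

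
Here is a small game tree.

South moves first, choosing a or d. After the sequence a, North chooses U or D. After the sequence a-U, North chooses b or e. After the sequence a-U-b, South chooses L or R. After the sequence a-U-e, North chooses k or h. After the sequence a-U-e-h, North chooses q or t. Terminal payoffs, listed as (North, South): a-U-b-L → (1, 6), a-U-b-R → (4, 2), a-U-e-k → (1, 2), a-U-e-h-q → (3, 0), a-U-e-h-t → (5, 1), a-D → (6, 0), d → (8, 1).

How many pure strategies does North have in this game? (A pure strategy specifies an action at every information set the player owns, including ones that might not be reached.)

North owns the node after a with actions {U, D} — two choices.
North owns the node after a-U with actions {b, e} — two choices.
North owns the node after a-U-e with actions {k, h} — two choices.
North owns the node after a-U-e-h with actions {q, t} — two choices.
A pure strategy fixes one action at each information set independently, so the count is the product 2 × 2 × 2 × 2 = 16.
(For reference, South has 4 pure strategies, giving a 16×4 normal-form matrix.)

16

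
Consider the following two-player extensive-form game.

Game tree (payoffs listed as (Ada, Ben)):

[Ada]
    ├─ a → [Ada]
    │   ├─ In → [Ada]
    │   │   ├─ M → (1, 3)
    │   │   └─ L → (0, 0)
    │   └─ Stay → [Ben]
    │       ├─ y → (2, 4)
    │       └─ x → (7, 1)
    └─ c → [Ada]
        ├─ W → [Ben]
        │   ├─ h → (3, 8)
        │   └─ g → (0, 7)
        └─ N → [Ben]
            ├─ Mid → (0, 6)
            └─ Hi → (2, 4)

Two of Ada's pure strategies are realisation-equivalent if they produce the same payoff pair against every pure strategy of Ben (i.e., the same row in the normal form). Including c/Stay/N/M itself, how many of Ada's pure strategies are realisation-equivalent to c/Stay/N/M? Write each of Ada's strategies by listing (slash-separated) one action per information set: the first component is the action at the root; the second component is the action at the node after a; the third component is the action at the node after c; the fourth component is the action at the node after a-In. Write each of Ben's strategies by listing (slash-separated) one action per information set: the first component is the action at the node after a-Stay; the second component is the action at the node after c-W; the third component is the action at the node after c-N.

Row for c/Stay/N/M (columns y/h/Mid, y/h/Hi, y/g/Mid, y/g/Hi, x/h/Mid, x/h/Hi, x/g/Mid, x/g/Hi): (0,6) (2,4) (0,6) (2,4) (0,6) (2,4) (0,6) (2,4).
Under c/Stay/N/M, Ada's choice at the node after a and at the node after a-In can never be reached regardless of what Ben does, so varying those choices leaves every outcome unchanged.
Holding the reachable choices fixed and varying the unreachable ones freely already gives 2 × 2 = 4 equivalent strategies.
No other strategy reproduces this row, so those 4 are the full class: c/In/N/M, c/In/N/L, c/Stay/N/M, c/Stay/N/L.

4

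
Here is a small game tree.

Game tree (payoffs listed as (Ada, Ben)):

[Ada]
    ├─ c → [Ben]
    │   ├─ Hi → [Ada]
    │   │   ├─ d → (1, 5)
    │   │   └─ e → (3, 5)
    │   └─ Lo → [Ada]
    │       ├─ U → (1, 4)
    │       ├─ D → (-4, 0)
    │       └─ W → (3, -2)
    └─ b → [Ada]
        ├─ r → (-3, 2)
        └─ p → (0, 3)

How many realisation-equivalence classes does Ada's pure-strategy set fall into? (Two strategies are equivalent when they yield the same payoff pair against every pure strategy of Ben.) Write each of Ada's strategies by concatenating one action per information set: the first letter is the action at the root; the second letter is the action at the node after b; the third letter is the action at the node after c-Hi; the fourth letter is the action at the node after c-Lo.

8

Ada has 24 pure strategies: crdU, crdD, crdW, creU, creD, creW, cpdU, cpdD, cpdW, cpeU, cpeD, cpeW, brdU, brdD, brdW, breU, breD, breW, bpdU, bpdD, bpdW, bpeU, bpeD, bpeW. Columns: Hi, Lo.
{crdU, cpdU} → row (1,5) (1,4)
{crdD, cpdD} → row (1,5) (-4,0)
{crdW, cpdW} → row (1,5) (3,-2)
{creU, cpeU} → row (3,5) (1,4)
{creD, cpeD} → row (3,5) (-4,0)
{creW, cpeW} → row (3,5) (3,-2)
{brdU, brdD, brdW, breU, breD, breW} → row (-3,2) (-3,2)
{bpdU, bpdD, bpdW, bpeU, bpeD, bpeW} → row (0,3) (0,3)
That's 8 distinct rows out of 24 strategies.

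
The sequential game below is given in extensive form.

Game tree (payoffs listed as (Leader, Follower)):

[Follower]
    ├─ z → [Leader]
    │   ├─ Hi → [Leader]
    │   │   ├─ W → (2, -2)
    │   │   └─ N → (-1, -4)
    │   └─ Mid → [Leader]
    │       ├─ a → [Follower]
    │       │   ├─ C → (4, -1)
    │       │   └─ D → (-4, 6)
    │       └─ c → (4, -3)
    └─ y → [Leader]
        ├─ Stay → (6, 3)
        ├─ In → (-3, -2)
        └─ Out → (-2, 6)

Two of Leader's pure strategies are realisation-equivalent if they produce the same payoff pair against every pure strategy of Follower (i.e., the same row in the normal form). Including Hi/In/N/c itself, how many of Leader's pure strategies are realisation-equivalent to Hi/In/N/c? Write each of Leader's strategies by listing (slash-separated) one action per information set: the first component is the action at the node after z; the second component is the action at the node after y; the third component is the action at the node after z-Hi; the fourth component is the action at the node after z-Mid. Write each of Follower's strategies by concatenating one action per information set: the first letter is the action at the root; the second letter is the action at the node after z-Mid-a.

Row for Hi/In/N/c (columns zC, zD, yC, yD): (-1,-4) (-1,-4) (-3,-2) (-3,-2).
Under Hi/In/N/c, Leader's choice at the node after z-Mid can never be reached regardless of what Follower does, so varying those choices leaves every outcome unchanged.
Holding the reachable choices fixed and varying the unreachable one freely already gives 2 equivalent strategies.
No other strategy reproduces this row, so those 2 are the full class: Hi/In/N/a, Hi/In/N/c.

2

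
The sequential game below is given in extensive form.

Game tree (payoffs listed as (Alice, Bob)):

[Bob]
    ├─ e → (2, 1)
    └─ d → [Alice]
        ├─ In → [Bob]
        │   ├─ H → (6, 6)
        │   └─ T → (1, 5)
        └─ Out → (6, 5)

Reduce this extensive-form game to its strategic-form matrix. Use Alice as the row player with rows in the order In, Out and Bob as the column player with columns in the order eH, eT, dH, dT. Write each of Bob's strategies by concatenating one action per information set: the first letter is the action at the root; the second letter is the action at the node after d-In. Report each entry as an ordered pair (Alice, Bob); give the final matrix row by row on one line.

Row In: eH→(2,1), eT→(2,1), dH→(6,6), dT→(1,5)
Row Out: eH→(2,1), eT→(2,1), dH→(6,5), dT→(6,5)

In: (2,1) (2,1) (6,6) (1,5) | Out: (2,1) (2,1) (6,5) (6,5)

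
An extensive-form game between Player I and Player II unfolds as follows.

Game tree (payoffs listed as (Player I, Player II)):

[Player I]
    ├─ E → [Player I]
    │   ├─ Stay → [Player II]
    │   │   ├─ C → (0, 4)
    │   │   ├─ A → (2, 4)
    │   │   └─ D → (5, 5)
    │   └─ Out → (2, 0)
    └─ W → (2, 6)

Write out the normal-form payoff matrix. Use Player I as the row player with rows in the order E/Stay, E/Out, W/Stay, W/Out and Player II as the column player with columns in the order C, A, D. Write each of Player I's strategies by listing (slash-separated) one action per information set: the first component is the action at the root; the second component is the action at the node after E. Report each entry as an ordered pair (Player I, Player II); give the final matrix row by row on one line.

Row E/Stay: C→(0,4), A→(2,4), D→(5,5)
Row E/Out: C→(2,0), A→(2,0), D→(2,0)
Row W/Stay: C→(2,6), A→(2,6), D→(2,6)
Row W/Out: C→(2,6), A→(2,6), D→(2,6)

E/Stay: (0,4) (2,4) (5,5) | E/Out: (2,0) (2,0) (2,0) | W/Stay: (2,6) (2,6) (2,6) | W/Out: (2,6) (2,6) (2,6)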